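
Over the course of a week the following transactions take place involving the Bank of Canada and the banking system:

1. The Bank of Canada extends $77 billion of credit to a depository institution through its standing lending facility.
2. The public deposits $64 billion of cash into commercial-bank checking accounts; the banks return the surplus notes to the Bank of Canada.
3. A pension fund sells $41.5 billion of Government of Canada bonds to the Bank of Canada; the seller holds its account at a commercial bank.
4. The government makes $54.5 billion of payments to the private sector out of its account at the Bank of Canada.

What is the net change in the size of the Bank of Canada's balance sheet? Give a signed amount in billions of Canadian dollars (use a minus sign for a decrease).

+$118.5 billion

Bank of Canada balance sheet:
  Assets:      Securities +$41.5B, Loans to banks +$77B
  Liabilities: Bank reserves +$237B, Currency in circulation −$64B, Government deposits −$54.5B
Commercial banking system:
  Assets:      Reserves at CB +$237B
  Liabilities: Checkable deposits +$160B, Borrowings from CB +$77B
Change in total Bank of Canada assets = +$118.5 billion.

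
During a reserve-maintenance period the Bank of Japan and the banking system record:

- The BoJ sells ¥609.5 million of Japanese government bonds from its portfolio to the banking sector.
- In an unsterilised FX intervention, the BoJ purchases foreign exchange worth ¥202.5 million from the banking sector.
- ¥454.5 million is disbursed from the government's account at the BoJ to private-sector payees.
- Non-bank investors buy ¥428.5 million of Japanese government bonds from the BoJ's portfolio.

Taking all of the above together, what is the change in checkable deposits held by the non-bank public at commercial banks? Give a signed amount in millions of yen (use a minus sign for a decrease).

OMO sale (to banks) ¥609.5 million: the counterparty is a bank, so public deposits are unchanged → 0.
FX purchase ¥202.5 million: the counterparty is a bank, so public deposits are unchanged → 0.
Government spending ¥454.5 million: non-bank counterparties' bank balances rise → +¥454.5M.
Asset sale (to non-banks) ¥428.5 million: non-bank counterparties' bank balances fall → −¥428.5M.
Net: 0 + 0 + 454.5 − 428.5 = +¥26 million.

+¥26 million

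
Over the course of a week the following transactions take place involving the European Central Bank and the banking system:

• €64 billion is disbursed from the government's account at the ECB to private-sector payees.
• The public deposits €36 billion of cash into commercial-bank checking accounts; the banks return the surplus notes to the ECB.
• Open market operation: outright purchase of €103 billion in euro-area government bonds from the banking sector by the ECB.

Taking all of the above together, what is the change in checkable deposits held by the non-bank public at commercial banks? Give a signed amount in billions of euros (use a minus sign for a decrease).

+€100 billion

Government spending €64 billion: non-bank counterparties' bank balances rise → +€64B.
Currency deposit €36 billion: non-bank counterparties' bank balances rise → +€36B.
OMO purchase (from banks) €103 billion: the counterparty is a bank, so public deposits are unchanged → 0.
Net: 64 + 36 + 0 = +€100 billion.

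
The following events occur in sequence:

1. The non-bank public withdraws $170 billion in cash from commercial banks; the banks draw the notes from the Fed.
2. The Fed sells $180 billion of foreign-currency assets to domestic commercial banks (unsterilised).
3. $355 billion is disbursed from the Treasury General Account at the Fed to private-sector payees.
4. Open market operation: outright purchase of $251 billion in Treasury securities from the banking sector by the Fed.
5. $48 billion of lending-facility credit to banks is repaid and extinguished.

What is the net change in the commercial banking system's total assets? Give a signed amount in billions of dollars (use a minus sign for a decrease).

Currency withdrawal $170 billion: bank balance sheets shrink → −$170B.
FX sale $180 billion: just an asset swap on bank balance sheets → 0.
Government spending $355 billion: bank balance sheets expand → +$355B.
OMO purchase (from banks) $251 billion: just an asset swap on bank balance sheets → 0.
Discount-window repayment $48 billion: bank balance sheets shrink → −$48B.
Net: −170 + 0 + 355 + 0 − 48 = +$137 billion.

+$137 billion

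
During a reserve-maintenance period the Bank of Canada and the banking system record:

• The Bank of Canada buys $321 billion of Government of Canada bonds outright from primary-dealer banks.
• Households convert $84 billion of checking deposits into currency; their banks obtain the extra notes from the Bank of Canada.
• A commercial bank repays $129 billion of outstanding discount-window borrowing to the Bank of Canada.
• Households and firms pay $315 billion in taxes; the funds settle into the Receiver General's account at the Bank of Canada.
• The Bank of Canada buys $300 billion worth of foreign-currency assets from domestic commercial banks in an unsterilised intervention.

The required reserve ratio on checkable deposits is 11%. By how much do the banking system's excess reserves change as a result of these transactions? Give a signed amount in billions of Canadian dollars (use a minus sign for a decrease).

+$136.89 billion

OMO purchase (from banks) $321 billion: reserves +$321B, deposits 0.
Currency withdrawal $84 billion: reserves −$84B, deposits −$84B.
Discount-window repayment $129 billion: reserves −$129B, deposits 0.
Government account inflow $315 billion: reserves −$315B, deposits −$315B.
FX purchase $300 billion: reserves +$300B, deposits 0.
Totals: Δreserves = +$93B, Δdeposits = −$399B.
Δrequired reserves = 11% × −$399B = −$43.89B.
Δexcess reserves = Δreserves − Δrequired = +$93B − (−$43.89B) = +$136.89 billion.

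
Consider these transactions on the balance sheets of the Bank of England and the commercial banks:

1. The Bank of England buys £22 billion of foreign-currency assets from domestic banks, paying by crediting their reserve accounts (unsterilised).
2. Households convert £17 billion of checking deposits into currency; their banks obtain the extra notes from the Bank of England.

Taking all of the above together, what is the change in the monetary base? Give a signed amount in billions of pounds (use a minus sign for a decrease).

+£22 billion

Bank of England balance sheet:
  Assets:      Foreign assets +£22B
  Liabilities: Bank reserves +£5B, Currency in circulation +£17B
Commercial banking system:
  Assets:      Reserves at CB +£5B, Foreign assets −£22B
  Liabilities: Checkable deposits −£17B
Monetary base = currency + reserves: +£17B + (+£5B) = +£22 billion.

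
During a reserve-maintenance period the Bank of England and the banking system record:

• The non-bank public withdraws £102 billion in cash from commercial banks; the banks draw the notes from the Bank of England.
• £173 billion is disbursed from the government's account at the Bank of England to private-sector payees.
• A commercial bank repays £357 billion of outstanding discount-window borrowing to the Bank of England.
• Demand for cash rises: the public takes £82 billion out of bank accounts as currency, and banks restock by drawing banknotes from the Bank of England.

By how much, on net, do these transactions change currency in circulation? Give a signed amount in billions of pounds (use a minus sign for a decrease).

Currency withdrawal £102 billion: notes leave the central bank → +£102B.
Government spending £173 billion: no currency enters or leaves circulation → 0.
Discount-window repayment £357 billion: no currency enters or leaves circulation → 0.
Currency withdrawal £82 billion: notes leave the central bank → +£82B.
Net: 102 + 0 + 0 + 82 = +£184 billion.

+£184 billion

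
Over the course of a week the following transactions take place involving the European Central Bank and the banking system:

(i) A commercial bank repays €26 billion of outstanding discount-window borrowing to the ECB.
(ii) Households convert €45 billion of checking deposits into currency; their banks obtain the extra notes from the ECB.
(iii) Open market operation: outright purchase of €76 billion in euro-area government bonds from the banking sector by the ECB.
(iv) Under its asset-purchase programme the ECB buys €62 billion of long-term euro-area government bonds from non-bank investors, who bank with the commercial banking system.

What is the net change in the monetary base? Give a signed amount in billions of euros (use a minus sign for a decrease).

Discount-window repayment €26 billion: ECB balance sheet contracts → −€26B.
Currency withdrawal €45 billion: just a shift between currency and reserves — both are base money → 0.
OMO purchase (from banks) €76 billion: ECB balance sheet expands → +€76B.
Asset purchase (from non-banks) €62 billion: ECB balance sheet expands → +€62B.
Net: −26 + 0 + 76 + 62 = +€112 billion.

+€112 billion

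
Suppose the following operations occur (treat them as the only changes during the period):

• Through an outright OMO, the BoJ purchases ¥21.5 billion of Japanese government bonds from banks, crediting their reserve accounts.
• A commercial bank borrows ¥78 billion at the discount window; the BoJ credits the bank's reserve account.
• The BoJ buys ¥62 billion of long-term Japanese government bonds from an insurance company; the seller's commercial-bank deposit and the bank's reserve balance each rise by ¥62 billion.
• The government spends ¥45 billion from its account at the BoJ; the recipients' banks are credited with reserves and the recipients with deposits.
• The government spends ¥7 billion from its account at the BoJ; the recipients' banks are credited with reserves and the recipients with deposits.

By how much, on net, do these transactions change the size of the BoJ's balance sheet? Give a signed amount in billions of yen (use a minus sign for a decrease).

BoJ balance sheet:
  Assets:      Securities +¥83.5B, Loans to banks +¥78B
  Liabilities: Bank reserves +¥213.5B, Government deposits −¥52B
Change in total BoJ assets = +¥161.5 billion.

+¥161.5 billion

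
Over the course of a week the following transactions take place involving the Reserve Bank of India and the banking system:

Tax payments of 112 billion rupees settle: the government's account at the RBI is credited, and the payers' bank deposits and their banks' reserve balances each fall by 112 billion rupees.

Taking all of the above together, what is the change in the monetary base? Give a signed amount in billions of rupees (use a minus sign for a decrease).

RBI balance sheet:
  Assets:      no change
  Liabilities: Bank reserves −112B, Government deposits +112B
Monetary base = currency + reserves: 0 + (−112B) = -112 billion.

-112 billion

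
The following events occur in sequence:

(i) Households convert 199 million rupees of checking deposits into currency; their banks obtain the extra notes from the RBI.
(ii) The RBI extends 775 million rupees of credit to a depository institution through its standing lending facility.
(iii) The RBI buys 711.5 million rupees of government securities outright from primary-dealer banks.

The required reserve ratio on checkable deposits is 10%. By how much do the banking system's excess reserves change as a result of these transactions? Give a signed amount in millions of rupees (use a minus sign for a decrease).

+1307.4 million

Currency withdrawal 199 million rupees: reserves −199M, deposits −199M.
Discount-window loan 775 million rupees: reserves +775M, deposits 0.
OMO purchase (from banks) 711.5 million rupees: reserves +711.5M, deposits 0.
Totals: Δreserves = +1287.5M, Δdeposits = −199M.
Δrequired reserves = 10% × −199M = −19.9M.
Δexcess reserves = Δreserves − Δrequired = +1287.5M − (−19.9M) = +1307.4 million.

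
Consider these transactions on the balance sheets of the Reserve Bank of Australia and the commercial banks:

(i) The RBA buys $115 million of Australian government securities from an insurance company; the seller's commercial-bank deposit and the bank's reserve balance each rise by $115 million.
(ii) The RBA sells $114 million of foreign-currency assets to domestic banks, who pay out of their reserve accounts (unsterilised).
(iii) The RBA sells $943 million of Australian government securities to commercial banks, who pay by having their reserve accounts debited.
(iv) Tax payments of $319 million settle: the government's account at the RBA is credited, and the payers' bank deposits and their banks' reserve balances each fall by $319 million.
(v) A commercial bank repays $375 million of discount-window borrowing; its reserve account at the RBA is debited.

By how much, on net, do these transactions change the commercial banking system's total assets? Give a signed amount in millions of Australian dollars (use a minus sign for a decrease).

-$579 million

RBA balance sheet:
  Assets:      Securities −$828M, Loans to banks −$375M, Foreign assets −$114M
  Liabilities: Bank reserves −$1636M, Government deposits +$319M
Commercial banking system:
  Assets:      Reserves at CB −$1636M, Securities +$943M, Foreign assets +$114M
  Liabilities: Checkable deposits −$204M, Borrowings from CB −$375M
Change in total bank assets = -$579 million.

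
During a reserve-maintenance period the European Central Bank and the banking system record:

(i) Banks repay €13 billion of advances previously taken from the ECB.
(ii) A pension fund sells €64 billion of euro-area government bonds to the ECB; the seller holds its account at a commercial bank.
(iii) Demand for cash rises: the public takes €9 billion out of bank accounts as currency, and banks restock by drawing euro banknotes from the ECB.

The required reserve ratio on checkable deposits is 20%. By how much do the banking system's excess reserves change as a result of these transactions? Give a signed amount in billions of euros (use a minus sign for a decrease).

Discount-window repayment €13 billion: reserves −€13B, deposits 0.
Asset purchase (from non-banks) €64 billion: reserves +€64B, deposits +€64B.
Currency withdrawal €9 billion: reserves −€9B, deposits −€9B.
Totals: Δreserves = +€42B, Δdeposits = +€55B.
Δrequired reserves = 20% × +€55B = +€11B.
Δexcess reserves = Δreserves − Δrequired = +€42B − (+€11B) = +€31 billion.

+€31 billion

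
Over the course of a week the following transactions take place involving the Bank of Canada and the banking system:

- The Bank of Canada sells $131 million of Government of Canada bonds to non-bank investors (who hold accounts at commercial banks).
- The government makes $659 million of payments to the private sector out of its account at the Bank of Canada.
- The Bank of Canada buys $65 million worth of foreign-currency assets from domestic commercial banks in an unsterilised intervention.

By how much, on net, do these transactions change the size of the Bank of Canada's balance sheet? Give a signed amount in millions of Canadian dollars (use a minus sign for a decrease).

Bank of Canada balance sheet:
  Assets:      Securities −$131M, Foreign assets +$65M
  Liabilities: Bank reserves +$593M, Government deposits −$659M
Commercial banking system:
  Assets:      Reserves at CB +$593M, Foreign assets −$65M
  Liabilities: Checkable deposits +$528M
Change in total Bank of Canada assets = -$66 million.

-$66 million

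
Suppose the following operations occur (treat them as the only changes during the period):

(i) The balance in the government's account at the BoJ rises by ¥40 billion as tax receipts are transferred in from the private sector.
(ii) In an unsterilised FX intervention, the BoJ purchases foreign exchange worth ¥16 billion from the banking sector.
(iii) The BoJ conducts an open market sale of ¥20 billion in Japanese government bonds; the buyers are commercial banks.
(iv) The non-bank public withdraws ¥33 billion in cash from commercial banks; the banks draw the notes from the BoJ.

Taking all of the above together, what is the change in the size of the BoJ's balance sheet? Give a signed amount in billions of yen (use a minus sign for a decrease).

BoJ balance sheet:
  Assets:      Securities −¥20B, Foreign assets +¥16B
  Liabilities: Bank reserves −¥77B, Currency in circulation +¥33B, Government deposits +¥40B
Commercial banking system:
  Assets:      Reserves at CB −¥77B, Securities +¥20B, Foreign assets −¥16B
  Liabilities: Checkable deposits −¥73B
Change in total BoJ assets = -¥4 billion.

-¥4 billion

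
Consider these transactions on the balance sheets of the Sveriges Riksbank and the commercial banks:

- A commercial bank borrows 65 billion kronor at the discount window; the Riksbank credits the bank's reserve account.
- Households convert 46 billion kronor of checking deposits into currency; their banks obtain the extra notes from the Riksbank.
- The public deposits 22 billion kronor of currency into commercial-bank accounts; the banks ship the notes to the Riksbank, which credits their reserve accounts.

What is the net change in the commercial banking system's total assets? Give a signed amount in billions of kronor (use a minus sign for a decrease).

+41 billion

Discount-window loan 65 billion kronor: bank balance sheets expand → +65B.
Currency withdrawal 46 billion kronor: bank balance sheets shrink → −46B.
Currency deposit 22 billion kronor: bank balance sheets expand → +22B.
Net: 65 − 46 + 22 = +41 billion.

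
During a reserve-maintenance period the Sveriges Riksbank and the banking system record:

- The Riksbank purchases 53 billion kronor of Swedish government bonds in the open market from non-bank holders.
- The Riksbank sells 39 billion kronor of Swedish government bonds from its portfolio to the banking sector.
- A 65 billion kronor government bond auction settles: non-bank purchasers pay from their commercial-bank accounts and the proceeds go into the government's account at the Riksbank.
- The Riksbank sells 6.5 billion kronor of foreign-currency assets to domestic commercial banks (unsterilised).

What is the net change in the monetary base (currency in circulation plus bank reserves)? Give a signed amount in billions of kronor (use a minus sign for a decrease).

Asset purchase (from non-banks) 53 billion kronor: Riksbank balance sheet expands → +53B.
OMO sale (to banks) 39 billion kronor: Riksbank balance sheet contracts → −39B.
Government account inflow 65 billion kronor: reserves shift to a non-base liability → −65B.
FX sale 6.5 billion kronor: Riksbank balance sheet contracts → −6.5B.
Net: 53 − 39 − 65 − 6.5 = -57.5 billion.

-57.5 billion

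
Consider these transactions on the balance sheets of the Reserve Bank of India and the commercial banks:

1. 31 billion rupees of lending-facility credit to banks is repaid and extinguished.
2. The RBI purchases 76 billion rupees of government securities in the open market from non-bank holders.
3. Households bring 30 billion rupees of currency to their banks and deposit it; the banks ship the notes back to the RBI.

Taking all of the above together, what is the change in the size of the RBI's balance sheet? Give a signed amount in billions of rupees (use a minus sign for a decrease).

+45 billion

RBI balance sheet:
  Assets:      Securities +76B, Loans to banks −31B
  Liabilities: Bank reserves +75B, Currency in circulation −30B
Change in total RBI assets = +45 billion.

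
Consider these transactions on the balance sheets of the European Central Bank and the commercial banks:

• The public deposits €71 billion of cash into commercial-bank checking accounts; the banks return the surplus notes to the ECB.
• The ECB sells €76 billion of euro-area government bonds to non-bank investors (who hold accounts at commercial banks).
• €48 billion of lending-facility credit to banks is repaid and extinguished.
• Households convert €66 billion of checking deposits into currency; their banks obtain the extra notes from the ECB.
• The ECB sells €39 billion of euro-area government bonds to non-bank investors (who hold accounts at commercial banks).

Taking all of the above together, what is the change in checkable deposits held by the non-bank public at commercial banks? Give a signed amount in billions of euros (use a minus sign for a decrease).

-€110 billion

ECB balance sheet:
  Assets:      Securities −€115B, Loans to banks −€48B
  Liabilities: Bank reserves −€158B, Currency in circulation −€5B
Commercial banking system:
  Assets:      Reserves at CB −€158B
  Liabilities: Checkable deposits −€110B, Borrowings from CB −€48B
So the change in checkable deposits held by the non-bank public at commercial banks is -€110 billion.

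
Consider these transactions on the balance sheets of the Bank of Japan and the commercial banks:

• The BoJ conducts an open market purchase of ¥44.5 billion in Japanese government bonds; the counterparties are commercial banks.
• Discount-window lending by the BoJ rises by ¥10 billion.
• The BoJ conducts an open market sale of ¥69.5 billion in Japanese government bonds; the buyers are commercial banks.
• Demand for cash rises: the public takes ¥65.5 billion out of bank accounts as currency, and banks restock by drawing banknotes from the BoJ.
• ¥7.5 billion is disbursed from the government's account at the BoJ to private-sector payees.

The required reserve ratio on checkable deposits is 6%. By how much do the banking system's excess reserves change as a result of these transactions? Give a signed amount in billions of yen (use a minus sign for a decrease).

-¥69.52 billion

OMO purchase (from banks) ¥44.5 billion: reserves +¥44.5B, deposits 0.
Discount-window loan ¥10 billion: reserves +¥10B, deposits 0.
OMO sale (to banks) ¥69.5 billion: reserves −¥69.5B, deposits 0.
Currency withdrawal ¥65.5 billion: reserves −¥65.5B, deposits −¥65.5B.
Government spending ¥7.5 billion: reserves +¥7.5B, deposits +¥7.5B.
Totals: Δreserves = −¥73B, Δdeposits = −¥58B.
Δrequired reserves = 6% × −¥58B = −¥3.48B.
Δexcess reserves = Δreserves − Δrequired = −¥73B − (−¥3.48B) = -¥69.52 billion.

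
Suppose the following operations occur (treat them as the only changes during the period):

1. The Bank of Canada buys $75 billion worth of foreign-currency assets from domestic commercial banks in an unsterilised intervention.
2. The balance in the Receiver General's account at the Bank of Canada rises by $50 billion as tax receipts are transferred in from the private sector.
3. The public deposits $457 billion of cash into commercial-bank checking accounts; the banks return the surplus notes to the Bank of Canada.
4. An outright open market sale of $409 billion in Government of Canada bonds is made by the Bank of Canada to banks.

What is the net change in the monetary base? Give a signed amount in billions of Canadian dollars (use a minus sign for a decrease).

-$384 billion

Bank of Canada balance sheet:
  Assets:      Securities −$409B, Foreign assets +$75B
  Liabilities: Bank reserves +$73B, Currency in circulation −$457B, Government deposits +$50B
Commercial banking system:
  Assets:      Reserves at CB +$73B, Securities +$409B, Foreign assets −$75B
  Liabilities: Checkable deposits +$407B
Monetary base = currency + reserves: −$457B + (+$73B) = -$384 billion.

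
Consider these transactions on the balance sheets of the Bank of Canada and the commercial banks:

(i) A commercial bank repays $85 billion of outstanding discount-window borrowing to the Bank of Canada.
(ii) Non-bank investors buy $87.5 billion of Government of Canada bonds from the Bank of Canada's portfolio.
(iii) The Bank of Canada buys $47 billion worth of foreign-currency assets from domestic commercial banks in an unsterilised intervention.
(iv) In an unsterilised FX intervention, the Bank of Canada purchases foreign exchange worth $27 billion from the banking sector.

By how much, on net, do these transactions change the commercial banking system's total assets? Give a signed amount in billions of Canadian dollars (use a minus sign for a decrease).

Discount-window repayment $85 billion: bank balance sheets shrink → −$85B.
Asset sale (to non-banks) $87.5 billion: bank balance sheets shrink → −$87.5B.
FX purchase $47 billion: just an asset swap on bank balance sheets → 0.
FX purchase $27 billion: just an asset swap on bank balance sheets → 0.
Net: −85 − 87.5 + 0 + 0 = -$172.5 billion.

-$172.5 billion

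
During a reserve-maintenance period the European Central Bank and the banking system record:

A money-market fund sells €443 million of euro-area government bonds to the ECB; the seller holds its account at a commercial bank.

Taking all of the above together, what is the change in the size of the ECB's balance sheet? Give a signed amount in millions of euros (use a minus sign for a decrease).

Asset purchase (from non-banks) €443 million: an ECB asset is acquired → +€443M.

+€443 million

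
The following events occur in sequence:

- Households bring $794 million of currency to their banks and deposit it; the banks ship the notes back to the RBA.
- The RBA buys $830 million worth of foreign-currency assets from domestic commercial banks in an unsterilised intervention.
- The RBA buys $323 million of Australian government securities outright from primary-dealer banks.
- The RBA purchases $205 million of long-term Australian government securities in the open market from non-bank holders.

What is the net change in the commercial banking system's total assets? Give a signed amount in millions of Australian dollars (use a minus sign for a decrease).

Currency deposit $794 million: bank balance sheets expand → +$794M.
FX purchase $830 million: just an asset swap on bank balance sheets → 0.
OMO purchase (from banks) $323 million: just an asset swap on bank balance sheets → 0.
Asset purchase (from non-banks) $205 million: bank balance sheets expand → +$205M.
Net: 794 + 0 + 0 + 205 = +$999 million.

+$999 million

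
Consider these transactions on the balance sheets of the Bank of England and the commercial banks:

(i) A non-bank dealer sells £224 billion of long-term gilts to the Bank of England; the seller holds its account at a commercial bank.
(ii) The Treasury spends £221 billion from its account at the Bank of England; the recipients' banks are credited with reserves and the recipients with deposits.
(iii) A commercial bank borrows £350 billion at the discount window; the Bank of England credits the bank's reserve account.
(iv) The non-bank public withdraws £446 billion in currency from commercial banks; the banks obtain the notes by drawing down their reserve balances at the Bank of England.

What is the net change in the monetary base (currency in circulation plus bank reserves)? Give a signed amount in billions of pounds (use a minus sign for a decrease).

+£795 billion

Asset purchase (from non-banks) £224 billion: Bank of England balance sheet expands → +£224B.
Government spending £221 billion: a non-base liability converts back to reserves → +£221B.
Discount-window loan £350 billion: Bank of England balance sheet expands → +£350B.
Currency withdrawal £446 billion: just a shift between currency and reserves — both are base money → 0.
Net: 224 + 221 + 350 + 0 = +£795 billion.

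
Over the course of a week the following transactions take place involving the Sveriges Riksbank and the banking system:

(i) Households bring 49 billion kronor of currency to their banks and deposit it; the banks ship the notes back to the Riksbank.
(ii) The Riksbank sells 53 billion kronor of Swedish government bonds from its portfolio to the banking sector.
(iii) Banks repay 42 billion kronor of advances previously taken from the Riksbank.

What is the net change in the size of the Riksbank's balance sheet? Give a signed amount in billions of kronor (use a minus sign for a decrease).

-95 billion

Riksbank balance sheet:
  Assets:      Securities −53B, Loans to banks −42B
  Liabilities: Bank reserves −46B, Currency in circulation −49B
Change in total Riksbank assets = -95 billion.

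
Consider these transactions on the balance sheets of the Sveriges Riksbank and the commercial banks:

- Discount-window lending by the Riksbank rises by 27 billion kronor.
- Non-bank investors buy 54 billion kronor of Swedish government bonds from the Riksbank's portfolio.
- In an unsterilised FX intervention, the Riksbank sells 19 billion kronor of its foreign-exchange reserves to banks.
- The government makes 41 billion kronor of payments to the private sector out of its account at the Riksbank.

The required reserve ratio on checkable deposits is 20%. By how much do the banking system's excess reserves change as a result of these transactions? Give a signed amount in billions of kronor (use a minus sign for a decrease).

Discount-window loan 27 billion kronor: reserves +27B, deposits 0.
Asset sale (to non-banks) 54 billion kronor: reserves −54B, deposits −54B.
FX sale 19 billion kronor: reserves −19B, deposits 0.
Government spending 41 billion kronor: reserves +41B, deposits +41B.
Totals: Δreserves = −5B, Δdeposits = −13B.
Δrequired reserves = 20% × −13B = −2.6B.
Δexcess reserves = Δreserves − Δrequired = −5B − (−2.6B) = -2.4 billion.

-2.4 billion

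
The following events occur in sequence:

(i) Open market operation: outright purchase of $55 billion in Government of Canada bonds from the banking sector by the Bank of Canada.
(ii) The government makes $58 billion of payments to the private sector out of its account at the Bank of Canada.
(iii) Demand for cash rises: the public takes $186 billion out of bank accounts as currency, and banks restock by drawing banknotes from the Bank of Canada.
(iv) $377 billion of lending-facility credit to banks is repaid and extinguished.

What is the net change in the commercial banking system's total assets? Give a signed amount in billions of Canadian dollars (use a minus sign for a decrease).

OMO purchase (from banks) $55 billion: just an asset swap on bank balance sheets → 0.
Government spending $58 billion: bank balance sheets expand → +$58B.
Currency withdrawal $186 billion: bank balance sheets shrink → −$186B.
Discount-window repayment $377 billion: bank balance sheets shrink → −$377B.
Net: 0 + 58 − 186 − 377 = -$505 billion.

-$505 billion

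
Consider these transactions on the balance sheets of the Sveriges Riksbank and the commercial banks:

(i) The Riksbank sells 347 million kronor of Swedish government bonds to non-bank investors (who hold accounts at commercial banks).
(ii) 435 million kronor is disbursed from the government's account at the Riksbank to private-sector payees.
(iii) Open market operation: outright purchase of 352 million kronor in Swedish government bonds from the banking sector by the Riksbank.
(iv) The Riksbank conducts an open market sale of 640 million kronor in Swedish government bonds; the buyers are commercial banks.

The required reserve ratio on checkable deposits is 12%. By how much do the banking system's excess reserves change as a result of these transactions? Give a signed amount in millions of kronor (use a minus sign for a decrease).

Asset sale (to non-banks) 347 million kronor: reserves −347M, deposits −347M.
Government spending 435 million kronor: reserves +435M, deposits +435M.
OMO purchase (from banks) 352 million kronor: reserves +352M, deposits 0.
OMO sale (to banks) 640 million kronor: reserves −640M, deposits 0.
Totals: Δreserves = −200M, Δdeposits = +88M.
Δrequired reserves = 12% × +88M = +10.56M.
Δexcess reserves = Δreserves − Δrequired = −200M − (+10.56M) = -210.56 million.

-210.56 million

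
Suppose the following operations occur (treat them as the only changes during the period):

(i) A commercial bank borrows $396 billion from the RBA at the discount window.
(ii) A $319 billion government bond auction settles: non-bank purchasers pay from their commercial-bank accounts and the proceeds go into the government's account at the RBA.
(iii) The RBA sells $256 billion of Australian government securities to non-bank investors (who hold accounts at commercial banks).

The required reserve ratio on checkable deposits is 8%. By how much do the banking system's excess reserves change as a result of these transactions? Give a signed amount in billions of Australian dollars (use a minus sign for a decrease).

-$133 billion

Discount-window loan $396 billion: reserves +$396B, deposits 0.
Government account inflow $319 billion: reserves −$319B, deposits −$319B.
Asset sale (to non-banks) $256 billion: reserves −$256B, deposits −$256B.
Totals: Δreserves = −$179B, Δdeposits = −$575B.
Δrequired reserves = 8% × −$575B = −$46B.
Δexcess reserves = Δreserves − Δrequired = −$179B − (−$46B) = -$133 billion.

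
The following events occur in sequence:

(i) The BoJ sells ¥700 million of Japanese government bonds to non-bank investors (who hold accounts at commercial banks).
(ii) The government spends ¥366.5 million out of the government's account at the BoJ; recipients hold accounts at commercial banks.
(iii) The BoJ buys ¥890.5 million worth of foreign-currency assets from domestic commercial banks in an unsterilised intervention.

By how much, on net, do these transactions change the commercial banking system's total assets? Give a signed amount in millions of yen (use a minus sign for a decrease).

Asset sale (to non-banks) ¥700 million: bank balance sheets shrink → −¥700M.
Government spending ¥366.5 million: bank balance sheets expand → +¥366.5M.
FX purchase ¥890.5 million: just an asset swap on bank balance sheets → 0.
Net: −700 + 366.5 + 0 = -¥333.5 million.

-¥333.5 million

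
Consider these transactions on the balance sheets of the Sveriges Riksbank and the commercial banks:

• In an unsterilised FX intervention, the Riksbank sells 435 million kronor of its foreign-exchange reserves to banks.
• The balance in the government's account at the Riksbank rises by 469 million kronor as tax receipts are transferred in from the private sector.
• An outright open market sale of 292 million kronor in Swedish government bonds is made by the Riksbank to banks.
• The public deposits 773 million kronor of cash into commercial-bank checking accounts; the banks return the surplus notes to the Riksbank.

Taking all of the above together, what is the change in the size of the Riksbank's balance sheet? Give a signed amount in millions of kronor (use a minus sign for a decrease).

-727 million

Riksbank balance sheet:
  Assets:      Securities −292M, Foreign assets −435M
  Liabilities: Bank reserves −423M, Currency in circulation −773M, Government deposits +469M
Change in total Riksbank assets = -727 million.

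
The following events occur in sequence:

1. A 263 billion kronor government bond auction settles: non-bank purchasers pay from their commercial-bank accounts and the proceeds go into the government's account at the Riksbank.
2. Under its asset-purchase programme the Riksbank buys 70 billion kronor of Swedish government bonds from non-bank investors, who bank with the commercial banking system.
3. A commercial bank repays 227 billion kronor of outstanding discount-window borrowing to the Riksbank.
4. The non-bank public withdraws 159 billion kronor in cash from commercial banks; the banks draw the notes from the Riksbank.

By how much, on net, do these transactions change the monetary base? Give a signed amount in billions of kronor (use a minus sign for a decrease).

Government account inflow 263 billion kronor: reserves shift to a non-base liability → −263B.
Asset purchase (from non-banks) 70 billion kronor: Riksbank balance sheet expands → +70B.
Discount-window repayment 227 billion kronor: Riksbank balance sheet contracts → −227B.
Currency withdrawal 159 billion kronor: just a shift between currency and reserves — both are base money → 0.
Net: −263 + 70 − 227 + 0 = -420 billion.

-420 billion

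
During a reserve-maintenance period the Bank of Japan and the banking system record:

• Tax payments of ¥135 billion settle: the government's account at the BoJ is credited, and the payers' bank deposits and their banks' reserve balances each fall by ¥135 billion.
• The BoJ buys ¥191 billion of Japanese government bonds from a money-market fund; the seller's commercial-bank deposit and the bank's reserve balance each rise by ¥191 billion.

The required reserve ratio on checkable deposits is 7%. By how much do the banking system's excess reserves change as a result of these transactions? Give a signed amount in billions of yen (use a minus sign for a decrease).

Government account inflow ¥135 billion: reserves −¥135B, deposits −¥135B.
Asset purchase (from non-banks) ¥191 billion: reserves +¥191B, deposits +¥191B.
Totals: Δreserves = +¥56B, Δdeposits = +¥56B.
Δrequired reserves = 7% × +¥56B = +¥3.92B.
Δexcess reserves = Δreserves − Δrequired = +¥56B − (+¥3.92B) = +¥52.08 billion.

+¥52.08 billion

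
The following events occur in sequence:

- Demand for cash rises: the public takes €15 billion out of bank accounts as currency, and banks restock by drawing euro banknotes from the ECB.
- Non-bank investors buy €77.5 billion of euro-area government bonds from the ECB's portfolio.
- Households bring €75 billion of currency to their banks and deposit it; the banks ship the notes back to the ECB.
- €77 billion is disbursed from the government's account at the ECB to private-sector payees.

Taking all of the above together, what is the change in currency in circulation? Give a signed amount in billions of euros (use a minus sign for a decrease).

ECB balance sheet:
  Assets:      Securities −€77.5B
  Liabilities: Bank reserves +€59.5B, Currency in circulation −€60B, Government deposits −€77B
So the change in currency in circulation is -€60 billion.

-€60 billion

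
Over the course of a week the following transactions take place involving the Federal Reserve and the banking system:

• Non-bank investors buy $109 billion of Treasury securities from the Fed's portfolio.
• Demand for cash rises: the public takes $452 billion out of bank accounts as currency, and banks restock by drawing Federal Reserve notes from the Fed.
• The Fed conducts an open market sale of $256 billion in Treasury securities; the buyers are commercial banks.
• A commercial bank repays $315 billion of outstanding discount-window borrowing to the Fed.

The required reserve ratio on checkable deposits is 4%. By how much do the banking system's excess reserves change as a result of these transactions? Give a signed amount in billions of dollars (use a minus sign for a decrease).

Asset sale (to non-banks) $109 billion: reserves −$109B, deposits −$109B.
Currency withdrawal $452 billion: reserves −$452B, deposits −$452B.
OMO sale (to banks) $256 billion: reserves −$256B, deposits 0.
Discount-window repayment $315 billion: reserves −$315B, deposits 0.
Totals: Δreserves = −$1132B, Δdeposits = −$561B.
Δrequired reserves = 4% × −$561B = −$22.44B.
Δexcess reserves = Δreserves − Δrequired = −$1132B − (−$22.44B) = -$1109.56 billion.

-$1109.56 billion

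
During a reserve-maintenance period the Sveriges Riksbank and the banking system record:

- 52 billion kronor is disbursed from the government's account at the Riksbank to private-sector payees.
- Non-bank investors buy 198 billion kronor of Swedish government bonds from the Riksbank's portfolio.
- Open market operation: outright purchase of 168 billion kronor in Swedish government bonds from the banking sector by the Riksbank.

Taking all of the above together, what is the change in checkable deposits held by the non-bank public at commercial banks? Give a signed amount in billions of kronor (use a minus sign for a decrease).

-146 billion

Riksbank balance sheet:
  Assets:      Securities −30B
  Liabilities: Bank reserves +22B, Government deposits −52B
Commercial banking system:
  Assets:      Reserves at CB +22B, Securities −168B
  Liabilities: Checkable deposits −146B
So the change in checkable deposits held by the non-bank public at commercial banks is -146 billion.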